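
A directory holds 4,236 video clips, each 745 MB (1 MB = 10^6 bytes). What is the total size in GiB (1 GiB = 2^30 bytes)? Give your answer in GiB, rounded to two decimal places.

2,939.09 GiB

Total = 4,236 × 745 MB = 3,155,820 MB
= 3,155,820 × 1,000,000 bytes = 3,155,820,000,000 bytes
1 GiB = 1,073,741,824 bytes
3,155,820,000,000 / 1,073,741,824 = 2,939.09 GiB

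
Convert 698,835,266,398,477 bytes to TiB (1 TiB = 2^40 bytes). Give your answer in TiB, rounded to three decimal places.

698,835,266,398,477 bytes given.
1 TiB = 1,099,511,627,776 bytes
698,835,266,398,477 / 1,099,511,627,776 = 635.587 TiB

635.587 TiB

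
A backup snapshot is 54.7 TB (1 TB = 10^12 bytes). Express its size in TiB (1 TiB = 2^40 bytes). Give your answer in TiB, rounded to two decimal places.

49.75 TiB

54.7 TB × 1,000,000,000,000 bytes/TB = 54,700,000,000,000 bytes
1 TiB = 1,099,511,627,776 bytes
54,700,000,000,000 / 1,099,511,627,776 = 49.75 TiB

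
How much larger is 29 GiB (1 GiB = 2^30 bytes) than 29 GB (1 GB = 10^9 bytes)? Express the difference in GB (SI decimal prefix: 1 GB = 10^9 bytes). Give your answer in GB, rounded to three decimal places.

29 GiB = 29 × 1,073,741,824 = 31,138,512,896 bytes
29 GB = 29 × 1,000,000,000 = 29,000,000,000 bytes
difference = 2,138,512,896 bytes
2,138,512,896 / 1,000,000,000 = 2.139 GB

2.139 GB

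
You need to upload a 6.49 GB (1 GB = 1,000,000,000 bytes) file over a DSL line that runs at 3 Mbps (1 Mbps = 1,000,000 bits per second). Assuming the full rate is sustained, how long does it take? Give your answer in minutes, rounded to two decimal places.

6.49 GB = 6,490,000,000 bytes = 51,920,000,000 bits
3 Mbps = 3,000,000 bits/s
time = 51,920,000,000 / 3,000,000 = 17,306.667 s
17,306.667 s / 60 = 288.44 minutes

288.44 minutes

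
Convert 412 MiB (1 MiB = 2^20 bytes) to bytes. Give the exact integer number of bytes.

412 × 1,048,576 = 432,013,312 bytes  (1 MiB = 2^20 bytes)

432,013,312 bytes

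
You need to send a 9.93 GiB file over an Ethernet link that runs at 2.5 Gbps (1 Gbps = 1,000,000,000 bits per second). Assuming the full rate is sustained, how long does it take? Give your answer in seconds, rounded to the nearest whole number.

9.93 GiB = 10,662,256,312.32 bytes = 85,298,050,498.56 bits
2.5 Gbps = 2,500,000,000 bits/s
time = 85,298,050,498.56 / 2,500,000,000 = 34 s

34 seconds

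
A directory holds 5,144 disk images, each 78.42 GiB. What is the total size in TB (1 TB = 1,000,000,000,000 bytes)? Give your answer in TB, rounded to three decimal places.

433.139 TB

Total = 5,144 × 78.42 GiB = 403392.48 GiB
= 403392.48 × 1,073,741,824 bytes = 433,139,377,263,083.52 bytes
1 TB = 1,000,000,000,000 bytes
433,139,377,263,083.52 / 1,000,000,000,000 = 433.139 TB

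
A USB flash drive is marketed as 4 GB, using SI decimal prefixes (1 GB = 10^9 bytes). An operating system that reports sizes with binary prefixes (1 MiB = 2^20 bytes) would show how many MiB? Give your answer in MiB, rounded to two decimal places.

4 GB = 4 × 10^9 bytes = 4,000,000,000 bytes
1 MiB = 1,048,576 bytes
4,000,000,000 / 1,048,576 = 3,814.70 MiB

3,814.70 MiB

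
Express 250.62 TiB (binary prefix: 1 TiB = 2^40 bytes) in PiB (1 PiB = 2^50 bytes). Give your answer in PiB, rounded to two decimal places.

250.62 TiB = 250.62 × 2^40 bytes = 275,559,604,153,221.12 bytes
1 PiB = 2^50 bytes = 1,125,899,906,842,624 bytes
275,559,604,153,221.12 / 1,125,899,906,842,624 = 0.24 PiB

0.24 PiB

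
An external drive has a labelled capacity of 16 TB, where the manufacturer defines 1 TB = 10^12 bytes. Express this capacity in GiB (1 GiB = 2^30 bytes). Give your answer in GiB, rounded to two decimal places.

14,901.16 GiB

16 TB × 1,000,000,000,000 bytes/TB = 16,000,000,000,000 bytes
1 GiB = 1,073,741,824 bytes
16,000,000,000,000 / 1,073,741,824 = 14,901.16 GiB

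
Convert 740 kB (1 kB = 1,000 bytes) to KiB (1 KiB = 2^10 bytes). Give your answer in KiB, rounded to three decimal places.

722.656 KiB

740 kB × 1,000 bytes/kB = 740,000 bytes
1 KiB = 1,024 bytes
740,000 / 1,024 = 722.656 KiB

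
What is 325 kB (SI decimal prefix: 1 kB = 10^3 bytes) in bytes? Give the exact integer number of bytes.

325,000 bytes

325 × 1,000 = 325,000 bytes  (1 kB = 10^3 bytes)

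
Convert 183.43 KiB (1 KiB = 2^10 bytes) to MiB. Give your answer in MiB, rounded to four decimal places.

0.1791 MiB

183.43 KiB = 183.43 × 2^10 bytes = 187,832.32 bytes
1 MiB = 2^20 bytes = 1,048,576 bytes
187,832.32 / 1,048,576 = 0.1791 MiB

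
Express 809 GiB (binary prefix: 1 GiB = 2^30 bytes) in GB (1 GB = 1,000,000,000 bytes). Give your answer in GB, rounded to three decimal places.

809 GiB = 809 × 2^30 bytes = 868,657,135,616 bytes
1 GB = 10^9 bytes = 1,000,000,000 bytes
868,657,135,616 / 1,000,000,000 = 868.657 GB

868.657 GB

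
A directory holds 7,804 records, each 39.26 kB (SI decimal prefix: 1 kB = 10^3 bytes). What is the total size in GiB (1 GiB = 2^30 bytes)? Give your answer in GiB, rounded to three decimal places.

0.285 GiB

Total = 7,804 × 39.26 kB = 306385.04 kB
= 306385.04 × 1,000 bytes = 306,385,040 bytes
1 GiB = 1,073,741,824 bytes
306,385,040 / 1,073,741,824 = 0.285 GiB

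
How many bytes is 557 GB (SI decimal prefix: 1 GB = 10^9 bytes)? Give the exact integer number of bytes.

557,000,000,000 bytes

557 × 1,000,000,000 = 557,000,000,000 bytes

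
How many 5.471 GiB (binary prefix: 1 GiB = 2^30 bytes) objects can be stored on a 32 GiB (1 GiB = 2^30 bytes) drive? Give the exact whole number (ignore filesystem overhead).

5

Capacity: 32 GiB = 34,359,738,368 bytes
Per item: 5.471 GiB = 5,874,441,519.104 bytes
⌊34,359,738,368 / 5,874,441,519.104⌋ = 5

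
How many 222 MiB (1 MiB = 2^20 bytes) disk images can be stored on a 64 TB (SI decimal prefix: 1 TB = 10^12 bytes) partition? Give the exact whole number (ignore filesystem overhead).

Capacity: 64 TB = 64,000,000,000,000 bytes
Per item: 222 MiB = 232,783,872 bytes
⌊64,000,000,000,000 / 232,783,872⌋ = 274,933

274,933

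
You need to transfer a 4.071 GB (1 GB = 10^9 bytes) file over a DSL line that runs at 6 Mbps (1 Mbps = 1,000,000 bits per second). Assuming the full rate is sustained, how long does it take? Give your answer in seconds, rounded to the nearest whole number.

5,428 seconds

4.071 GB = 4,071,000,000 bytes = 32,568,000,000 bits
6 Mbps = 6,000,000 bits/s
time = 32,568,000,000 / 6,000,000 = 5,428 s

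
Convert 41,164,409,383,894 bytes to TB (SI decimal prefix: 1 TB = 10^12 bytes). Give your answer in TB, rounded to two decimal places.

41.16 TB

41,164,409,383,894 bytes given.
1 TB = 10^12 bytes = 1,000,000,000,000 bytes
41,164,409,383,894 / 1,000,000,000,000 = 41.16 TB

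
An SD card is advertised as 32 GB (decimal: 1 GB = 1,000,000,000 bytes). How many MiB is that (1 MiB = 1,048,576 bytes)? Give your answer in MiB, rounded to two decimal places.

32 GB = 32 × 10^9 bytes = 32,000,000,000 bytes
1 MiB = 2^20 bytes = 1,048,576 bytes
32,000,000,000 / 1,048,576 = 30,517.58 MiB

30,517.58 MiB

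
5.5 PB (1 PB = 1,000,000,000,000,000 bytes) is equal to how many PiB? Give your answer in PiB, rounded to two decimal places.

5.5 PB × 1,000,000,000,000,000 bytes/PB = 5,500,000,000,000,000 bytes
1 PiB = 1,125,899,906,842,624 bytes
5,500,000,000,000,000 / 1,125,899,906,842,624 = 4.88 PiB

4.88 PiB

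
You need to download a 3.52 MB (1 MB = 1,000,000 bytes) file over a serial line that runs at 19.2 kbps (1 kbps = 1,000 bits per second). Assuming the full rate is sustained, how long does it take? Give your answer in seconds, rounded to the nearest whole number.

3.52 MB = 3,520,000 bytes = 28,160,000 bits
19.2 kbps = 19,200 bits/s
time = 28,160,000 / 19,200 = 1,467 s

1,467 seconds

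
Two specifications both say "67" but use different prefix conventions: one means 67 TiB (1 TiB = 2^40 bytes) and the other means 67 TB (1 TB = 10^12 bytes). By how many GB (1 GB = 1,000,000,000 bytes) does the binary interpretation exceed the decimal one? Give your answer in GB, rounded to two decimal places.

6,667.28 GB

67 TiB = 67 × 1,099,511,627,776 = 73,667,279,060,992 bytes
67 TB = 67 × 1,000,000,000,000 = 67,000,000,000,000 bytes
difference = 6,667,279,060,992 bytes
6,667,279,060,992 / 1,000,000,000 = 6,667.28 GB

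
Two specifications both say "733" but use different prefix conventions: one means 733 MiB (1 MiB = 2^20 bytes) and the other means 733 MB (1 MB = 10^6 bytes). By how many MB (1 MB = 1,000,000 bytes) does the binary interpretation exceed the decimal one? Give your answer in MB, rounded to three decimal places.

733 MiB = 733 × 1,048,576 = 768,606,208 bytes
733 MB = 733 × 1,000,000 = 733,000,000 bytes
difference = 35,606,208 bytes
35,606,208 / 1,000,000 = 35.606 MB

35.606 MB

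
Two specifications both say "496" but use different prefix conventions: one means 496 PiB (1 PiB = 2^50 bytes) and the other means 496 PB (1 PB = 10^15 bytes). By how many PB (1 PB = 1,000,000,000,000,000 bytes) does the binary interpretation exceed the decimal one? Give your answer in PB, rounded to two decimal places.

496 PiB = 496 × 1,125,899,906,842,624 = 558,446,353,793,941,504 bytes
496 PB = 496 × 1,000,000,000,000,000 = 496,000,000,000,000,000 bytes
difference = 62,446,353,793,941,504 bytes
62,446,353,793,941,504 / 1,000,000,000,000,000 = 62.45 PB

62.45 PB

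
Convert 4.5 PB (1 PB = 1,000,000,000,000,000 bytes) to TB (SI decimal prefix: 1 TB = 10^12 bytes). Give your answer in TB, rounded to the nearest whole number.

4,500 TB

4.5 PB × 1,000,000,000,000,000 bytes/PB = 4,500,000,000,000,000 bytes
1 TB = 1,000,000,000,000 bytes
4,500,000,000,000,000 / 1,000,000,000,000 = 4,500 TB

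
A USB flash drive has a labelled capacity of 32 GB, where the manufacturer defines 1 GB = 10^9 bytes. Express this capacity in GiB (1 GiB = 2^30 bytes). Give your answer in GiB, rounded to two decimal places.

32 GB × 1,000,000,000 bytes/GB = 32,000,000,000 bytes
1 GiB = 2^30 bytes = 1,073,741,824 bytes
32,000,000,000 / 1,073,741,824 = 29.80 GiB

29.80 GiB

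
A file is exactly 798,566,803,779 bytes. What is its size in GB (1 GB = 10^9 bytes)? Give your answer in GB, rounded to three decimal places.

798.567 GB

798,566,803,779 bytes given.
1 GB = 10^9 bytes = 1,000,000,000 bytes
798,566,803,779 / 1,000,000,000 = 798.567 GB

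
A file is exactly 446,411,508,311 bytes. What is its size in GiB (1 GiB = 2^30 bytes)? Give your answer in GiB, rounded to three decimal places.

446,411,508,311 bytes given.
1 GiB = 2^30 bytes = 1,073,741,824 bytes
446,411,508,311 / 1,073,741,824 = 415.753 GiB

415.753 GiB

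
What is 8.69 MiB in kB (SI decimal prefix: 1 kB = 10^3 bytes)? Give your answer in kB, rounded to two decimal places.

8.69 MiB = 8.69 × 2^20 bytes = 9,112,125.44 bytes
1 kB = 1,000 bytes
9,112,125.44 / 1,000 = 9,112.13 kB

9,112.13 kB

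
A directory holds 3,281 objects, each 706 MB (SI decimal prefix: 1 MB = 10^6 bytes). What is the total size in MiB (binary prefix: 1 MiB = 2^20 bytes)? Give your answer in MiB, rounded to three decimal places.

2,209,077.835 MiB

Total = 3,281 × 706 MB = 2,316,386 MB
= 2,316,386 × 1,000,000 bytes = 2,316,386,000,000 bytes
1 MiB = 1,048,576 bytes
2,316,386,000,000 / 1,048,576 = 2,209,077.835 MiB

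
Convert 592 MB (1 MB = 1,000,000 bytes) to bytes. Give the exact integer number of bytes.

592,000,000 bytes

592 × 1,000,000 = 592,000,000 bytes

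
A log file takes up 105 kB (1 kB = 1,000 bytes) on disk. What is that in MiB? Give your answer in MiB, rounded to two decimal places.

0.10 MiB

105 kB = 105 × 10^3 bytes = 105,000 bytes
1 MiB = 1,048,576 bytes
105,000 / 1,048,576 = 0.10 MiB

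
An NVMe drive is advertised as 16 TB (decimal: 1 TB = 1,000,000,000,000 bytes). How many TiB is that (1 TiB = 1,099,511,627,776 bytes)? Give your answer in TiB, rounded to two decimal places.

16 TB = 16 × 10^12 bytes = 16,000,000,000,000 bytes
1 TiB = 2^40 bytes = 1,099,511,627,776 bytes
16,000,000,000,000 / 1,099,511,627,776 = 14.55 TiB

14.55 TiB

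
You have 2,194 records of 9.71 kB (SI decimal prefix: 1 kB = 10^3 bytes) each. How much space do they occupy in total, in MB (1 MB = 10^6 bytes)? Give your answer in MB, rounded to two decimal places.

21.30 MB

Total = 2,194 × 9.71 kB = 21303.74 kB
= 21303.74 × 1,000 bytes = 21,303,740 bytes
1 MB = 1,000,000 bytes
21,303,740 / 1,000,000 = 21.30 MB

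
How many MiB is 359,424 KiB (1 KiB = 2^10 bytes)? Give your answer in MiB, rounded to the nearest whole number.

359,424 KiB × 1,024 bytes/KiB = 368,050,176 bytes
1 MiB = 2^20 bytes = 1,048,576 bytes
368,050,176 / 1,048,576 = 351 MiB

351 MiB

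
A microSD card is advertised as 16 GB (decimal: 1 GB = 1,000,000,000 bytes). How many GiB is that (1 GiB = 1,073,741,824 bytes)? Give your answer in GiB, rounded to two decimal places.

16 GB × 1,000,000,000 bytes/GB = 16,000,000,000 bytes
1 GiB = 1,073,741,824 bytes
16,000,000,000 / 1,073,741,824 = 14.90 GiB

14.90 GiB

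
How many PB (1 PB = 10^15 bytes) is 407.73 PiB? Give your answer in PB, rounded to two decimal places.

407.73 PiB × 1,125,899,906,842,624 bytes/PiB = 459,063,169,016,943,083.52 bytes
1 PB = 10^15 bytes = 1,000,000,000,000,000 bytes
459,063,169,016,943,083.52 / 1,000,000,000,000,000 = 459.06 PB

459.06 PB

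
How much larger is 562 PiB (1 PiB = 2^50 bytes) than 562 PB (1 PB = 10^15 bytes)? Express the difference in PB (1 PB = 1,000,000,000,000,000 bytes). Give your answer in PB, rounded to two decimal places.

562 PiB = 562 × 1,125,899,906,842,624 = 632,755,747,645,554,688 bytes
562 PB = 562 × 1,000,000,000,000,000 = 562,000,000,000,000,000 bytes
difference = 70,755,747,645,554,688 bytes
70,755,747,645,554,688 / 1,000,000,000,000,000 = 70.76 PB

70.76 PB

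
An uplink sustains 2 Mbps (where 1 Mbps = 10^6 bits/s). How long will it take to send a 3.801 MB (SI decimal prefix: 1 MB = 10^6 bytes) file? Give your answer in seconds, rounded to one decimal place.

15.2 seconds

3.801 MB = 3,801,000 bytes = 30,408,000 bits
2 Mbps = 2,000,000 bits/s
time = 30,408,000 / 2,000,000 = 15.2 s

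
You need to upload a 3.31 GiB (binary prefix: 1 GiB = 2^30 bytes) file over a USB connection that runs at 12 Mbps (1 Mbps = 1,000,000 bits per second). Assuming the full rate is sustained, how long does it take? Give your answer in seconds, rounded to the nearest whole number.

2,369 seconds

3.31 GiB = 3,554,085,437.44 bytes = 28,432,683,499.52 bits
12 Mbps = 12,000,000 bits/s
time = 28,432,683,499.52 / 12,000,000 = 2,369 s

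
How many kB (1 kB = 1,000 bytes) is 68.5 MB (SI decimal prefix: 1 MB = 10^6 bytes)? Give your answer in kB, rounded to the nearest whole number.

68.5 MB = 68.5 × 10^6 bytes = 68,500,000 bytes
1 kB = 1,000 bytes
68,500,000 / 1,000 = 68,500 kB

68,500 kB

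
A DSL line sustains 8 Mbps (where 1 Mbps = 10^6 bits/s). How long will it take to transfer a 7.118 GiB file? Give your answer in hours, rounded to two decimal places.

7.118 GiB = 7,642,894,303.232 bytes = 61,143,154,425.856 bits
8 Mbps = 8,000,000 bits/s
time = 61,143,154,425.856 / 8,000,000 = 7,642.8943 s
7,642.8943 s / 3600 = 2.12 hours

2.12 hours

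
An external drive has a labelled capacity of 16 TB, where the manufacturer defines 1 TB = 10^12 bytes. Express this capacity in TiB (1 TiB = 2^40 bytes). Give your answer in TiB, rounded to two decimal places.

14.55 TiB

16 TB = 16 × 10^12 bytes = 16,000,000,000,000 bytes
1 TiB = 1,099,511,627,776 bytes
16,000,000,000,000 / 1,099,511,627,776 = 14.55 TiB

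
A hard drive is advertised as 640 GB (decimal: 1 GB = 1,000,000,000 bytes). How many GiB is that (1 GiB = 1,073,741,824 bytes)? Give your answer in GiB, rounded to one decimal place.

640 GB = 640 × 10^9 bytes = 640,000,000,000 bytes
1 GiB = 1,073,741,824 bytes
640,000,000,000 / 1,073,741,824 = 596.0 GiB

596.0 GiB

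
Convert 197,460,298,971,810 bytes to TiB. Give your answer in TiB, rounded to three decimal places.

179.589 TiB

197,460,298,971,810 bytes given.
1 TiB = 1,099,511,627,776 bytes
197,460,298,971,810 / 1,099,511,627,776 = 179.589 TiB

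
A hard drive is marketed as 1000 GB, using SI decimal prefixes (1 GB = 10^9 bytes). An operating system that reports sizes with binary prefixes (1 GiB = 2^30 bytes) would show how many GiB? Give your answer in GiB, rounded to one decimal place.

1000 GB = 1000 × 10^9 bytes = 1,000,000,000,000 bytes
1 GiB = 2^30 bytes = 1,073,741,824 bytes
1,000,000,000,000 / 1,073,741,824 = 931.3 GiB

931.3 GiB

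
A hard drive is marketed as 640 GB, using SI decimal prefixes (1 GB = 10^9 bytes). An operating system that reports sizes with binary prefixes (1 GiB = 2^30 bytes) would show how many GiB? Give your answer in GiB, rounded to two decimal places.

640 GB × 1,000,000,000 bytes/GB = 640,000,000,000 bytes
1 GiB = 2^30 bytes = 1,073,741,824 bytes
640,000,000,000 / 1,073,741,824 = 596.05 GiB

596.05 GiB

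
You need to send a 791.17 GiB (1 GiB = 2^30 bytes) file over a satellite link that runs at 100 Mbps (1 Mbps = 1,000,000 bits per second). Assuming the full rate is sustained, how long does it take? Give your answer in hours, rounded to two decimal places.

791.17 GiB = 849,512,318,894.08 bytes = 6,796,098,551,152.64 bits
100 Mbps = 100,000,000 bits/s
time = 6,796,098,551,152.64 / 100,000,000 = 67,960.9855 s
67,960.9855 s / 3600 = 18.88 hours

18.88 hours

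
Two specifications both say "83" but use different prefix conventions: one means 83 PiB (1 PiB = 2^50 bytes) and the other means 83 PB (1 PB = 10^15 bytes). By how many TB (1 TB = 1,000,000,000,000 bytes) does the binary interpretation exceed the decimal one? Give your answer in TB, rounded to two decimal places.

10,449.69 TB

83 PiB = 83 × 1,125,899,906,842,624 = 93,449,692,267,937,792 bytes
83 PB = 83 × 1,000,000,000,000,000 = 83,000,000,000,000,000 bytes
difference = 10,449,692,267,937,792 bytes
10,449,692,267,937,792 / 1,000,000,000,000 = 10,449.69 TB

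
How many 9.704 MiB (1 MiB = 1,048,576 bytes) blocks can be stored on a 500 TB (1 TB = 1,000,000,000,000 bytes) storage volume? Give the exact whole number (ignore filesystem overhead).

Capacity: 500 TB = 500,000,000,000,000 bytes
Per item: 9.704 MiB = 10,175,381.504 bytes
⌊500,000,000,000,000 / 10,175,381.504⌋ = 49,138,206

49,138,206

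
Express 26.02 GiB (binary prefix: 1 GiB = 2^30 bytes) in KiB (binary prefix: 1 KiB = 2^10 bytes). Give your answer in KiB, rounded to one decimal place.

26.02 GiB × 1,073,741,824 bytes/GiB = 27,938,762,260.48 bytes
1 KiB = 2^10 bytes = 1,024 bytes
27,938,762,260.48 / 1,024 = 27,283,947.5 KiB

27,283,947.5 KiB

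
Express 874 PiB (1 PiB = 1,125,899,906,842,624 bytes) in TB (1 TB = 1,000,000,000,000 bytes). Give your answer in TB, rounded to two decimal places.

984,036.52 TB

874 PiB = 874 × 2^50 bytes = 984,036,518,580,453,376 bytes
1 TB = 10^12 bytes = 1,000,000,000,000 bytes
984,036,518,580,453,376 / 1,000,000,000,000 = 984,036.52 TB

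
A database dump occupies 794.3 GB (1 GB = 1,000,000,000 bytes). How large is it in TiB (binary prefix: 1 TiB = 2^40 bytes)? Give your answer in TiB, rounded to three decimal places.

794.3 GB = 794.3 × 10^9 bytes = 794,300,000,000 bytes
1 TiB = 2^40 bytes = 1,099,511,627,776 bytes
794,300,000,000 / 1,099,511,627,776 = 0.722 TiB

0.722 TiB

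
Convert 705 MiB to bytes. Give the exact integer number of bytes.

739,246,080 bytes

705 × 1,048,576 = 739,246,080 bytes  (1 MiB = 2^20 bytes)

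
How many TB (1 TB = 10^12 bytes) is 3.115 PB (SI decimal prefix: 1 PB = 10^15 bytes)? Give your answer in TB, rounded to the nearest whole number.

3.115 PB = 3.115 × 10^15 bytes = 3,115,000,000,000,000 bytes
1 TB = 10^12 bytes = 1,000,000,000,000 bytes
3,115,000,000,000,000 / 1,000,000,000,000 = 3,115 TB

3,115 TB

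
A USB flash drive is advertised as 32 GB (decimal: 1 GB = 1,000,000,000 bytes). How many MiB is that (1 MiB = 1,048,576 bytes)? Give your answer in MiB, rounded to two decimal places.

30,517.58 MiB

32 GB × 1,000,000,000 bytes/GB = 32,000,000,000 bytes
1 MiB = 2^20 bytes = 1,048,576 bytes
32,000,000,000 / 1,048,576 = 30,517.58 MiB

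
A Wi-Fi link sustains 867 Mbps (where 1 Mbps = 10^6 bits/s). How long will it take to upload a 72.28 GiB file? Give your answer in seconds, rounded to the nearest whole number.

716 seconds

72.28 GiB = 77,610,059,038.72 bytes = 620,880,472,309.76 bits
867 Mbps = 867,000,000 bits/s
time = 620,880,472,309.76 / 867,000,000 = 716 s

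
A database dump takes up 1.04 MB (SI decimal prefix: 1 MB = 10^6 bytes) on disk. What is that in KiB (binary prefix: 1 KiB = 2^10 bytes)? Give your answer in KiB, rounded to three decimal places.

1,015.625 KiB

1.04 MB = 1.04 × 10^6 bytes = 1,040,000 bytes
1 KiB = 2^10 bytes = 1,024 bytes
1,040,000 / 1,024 = 1,015.625 KiB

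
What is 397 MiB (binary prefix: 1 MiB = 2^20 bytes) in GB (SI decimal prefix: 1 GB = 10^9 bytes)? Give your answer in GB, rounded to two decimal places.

397 MiB × 1,048,576 bytes/MiB = 416,284,672 bytes
1 GB = 10^9 bytes = 1,000,000,000 bytes
416,284,672 / 1,000,000,000 = 0.42 GB

0.42 GB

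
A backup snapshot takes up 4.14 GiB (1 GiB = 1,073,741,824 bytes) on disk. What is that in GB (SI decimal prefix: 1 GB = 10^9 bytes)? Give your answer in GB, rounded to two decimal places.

4.45 GB

4.14 GiB = 4.14 × 2^30 bytes = 4,445,291,151.36 bytes
1 GB = 10^9 bytes = 1,000,000,000 bytes
4,445,291,151.36 / 1,000,000,000 = 4.45 GB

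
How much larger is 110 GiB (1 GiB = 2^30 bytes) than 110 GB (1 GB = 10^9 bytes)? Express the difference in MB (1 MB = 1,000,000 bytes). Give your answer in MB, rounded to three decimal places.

110 GiB = 110 × 1,073,741,824 = 118,111,600,640 bytes
110 GB = 110 × 1,000,000,000 = 110,000,000,000 bytes
difference = 8,111,600,640 bytes
8,111,600,640 / 1,000,000 = 8,111.601 MB

8,111.601 MB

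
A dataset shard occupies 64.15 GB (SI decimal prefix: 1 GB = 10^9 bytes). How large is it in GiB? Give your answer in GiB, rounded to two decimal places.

64.15 GB × 1,000,000,000 bytes/GB = 64,150,000,000 bytes
1 GiB = 1,073,741,824 bytes
64,150,000,000 / 1,073,741,824 = 59.74 GiB

59.74 GiB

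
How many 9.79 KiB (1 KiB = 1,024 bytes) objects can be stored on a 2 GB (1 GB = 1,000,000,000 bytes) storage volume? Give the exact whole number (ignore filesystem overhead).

Capacity: 2 GB = 2,000,000,000 bytes
Per item: 9.79 KiB = 10,024.96 bytes
⌊2,000,000,000 / 10,024.96⌋ = 199,502

199,502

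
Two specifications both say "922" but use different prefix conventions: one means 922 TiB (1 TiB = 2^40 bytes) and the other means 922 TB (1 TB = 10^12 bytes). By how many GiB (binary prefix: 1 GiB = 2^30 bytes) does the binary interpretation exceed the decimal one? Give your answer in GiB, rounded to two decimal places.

85,448.59 GiB

922 TiB = 922 × 1,099,511,627,776 = 1,013,749,720,809,472 bytes
922 TB = 922 × 1,000,000,000,000 = 922,000,000,000,000 bytes
difference = 91,749,720,809,472 bytes
91,749,720,809,472 / 1,073,741,824 = 85,448.59 GiB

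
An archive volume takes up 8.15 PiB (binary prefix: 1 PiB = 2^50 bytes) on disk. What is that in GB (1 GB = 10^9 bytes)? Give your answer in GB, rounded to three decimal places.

9,176,084.241 GB

8.15 PiB × 1,125,899,906,842,624 bytes/PiB = 9,176,084,240,767,385.6 bytes
1 GB = 10^9 bytes = 1,000,000,000 bytes
9,176,084,240,767,385.6 / 1,000,000,000 = 9,176,084.241 GB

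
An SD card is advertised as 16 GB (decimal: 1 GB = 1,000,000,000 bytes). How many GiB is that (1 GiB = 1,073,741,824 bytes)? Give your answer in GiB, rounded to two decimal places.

14.90 GiB

16 GB = 16 × 10^9 bytes = 16,000,000,000 bytes
1 GiB = 2^30 bytes = 1,073,741,824 bytes
16,000,000,000 / 1,073,741,824 = 14.90 GiB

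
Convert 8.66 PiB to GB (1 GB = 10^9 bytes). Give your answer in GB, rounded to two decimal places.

9,750,293.19 GB

8.66 PiB × 1,125,899,906,842,624 bytes/PiB = 9,750,293,193,257,123.84 bytes
1 GB = 10^9 bytes = 1,000,000,000 bytes
9,750,293,193,257,123.84 / 1,000,000,000 = 9,750,293.19 GB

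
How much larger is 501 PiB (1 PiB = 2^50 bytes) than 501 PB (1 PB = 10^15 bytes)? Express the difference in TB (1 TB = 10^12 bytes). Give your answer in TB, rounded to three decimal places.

63,075.853 TB

501 PiB = 501 × 1,125,899,906,842,624 = 564,075,853,328,154,624 bytes
501 PB = 501 × 1,000,000,000,000,000 = 501,000,000,000,000,000 bytes
difference = 63,075,853,328,154,624 bytes
63,075,853,328,154,624 / 1,000,000,000,000 = 63,075.853 TB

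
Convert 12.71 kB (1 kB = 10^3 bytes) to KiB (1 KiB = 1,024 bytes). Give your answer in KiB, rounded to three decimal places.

12.71 kB = 12.71 × 10^3 bytes = 12,710 bytes
1 KiB = 2^10 bytes = 1,024 bytes
12,710 / 1,024 = 12.412 KiB

12.412 KiB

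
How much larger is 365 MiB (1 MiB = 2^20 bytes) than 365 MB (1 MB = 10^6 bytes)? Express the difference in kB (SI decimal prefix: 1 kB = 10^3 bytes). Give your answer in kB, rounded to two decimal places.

365 MiB = 365 × 1,048,576 = 382,730,240 bytes
365 MB = 365 × 1,000,000 = 365,000,000 bytes
difference = 17,730,240 bytes
17,730,240 / 1,000 = 17,730.24 kB

17,730.24 kB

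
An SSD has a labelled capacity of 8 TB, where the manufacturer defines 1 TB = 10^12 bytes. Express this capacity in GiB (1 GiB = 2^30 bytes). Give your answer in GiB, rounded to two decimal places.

8 TB = 8 × 10^12 bytes = 8,000,000,000,000 bytes
1 GiB = 2^30 bytes = 1,073,741,824 bytes
8,000,000,000,000 / 1,073,741,824 = 7,450.58 GiB

7,450.58 GiB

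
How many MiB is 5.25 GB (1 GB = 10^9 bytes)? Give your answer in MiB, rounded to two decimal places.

5.25 GB × 1,000,000,000 bytes/GB = 5,250,000,000 bytes
1 MiB = 1,048,576 bytes
5,250,000,000 / 1,048,576 = 5,006.79 MiB

5,006.79 MiB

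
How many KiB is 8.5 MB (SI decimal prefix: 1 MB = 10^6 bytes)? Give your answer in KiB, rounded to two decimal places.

8,300.78 KiB

8.5 MB × 1,000,000 bytes/MB = 8,500,000 bytes
1 KiB = 1,024 bytes
8,500,000 / 1,024 = 8,300.78 KiB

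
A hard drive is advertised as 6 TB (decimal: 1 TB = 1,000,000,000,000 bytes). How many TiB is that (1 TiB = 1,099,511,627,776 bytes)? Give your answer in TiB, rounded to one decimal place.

6 TB = 6 × 10^12 bytes = 6,000,000,000,000 bytes
1 TiB = 2^40 bytes = 1,099,511,627,776 bytes
6,000,000,000,000 / 1,099,511,627,776 = 5.5 TiB

5.5 TiB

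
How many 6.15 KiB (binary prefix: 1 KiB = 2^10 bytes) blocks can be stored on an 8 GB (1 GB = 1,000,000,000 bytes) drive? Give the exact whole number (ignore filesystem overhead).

1,270,325

Capacity: 8 GB = 8,000,000,000 bytes
Per item: 6.15 KiB = 6,297.6 bytes
⌊8,000,000,000 / 6,297.6⌋ = 1,270,325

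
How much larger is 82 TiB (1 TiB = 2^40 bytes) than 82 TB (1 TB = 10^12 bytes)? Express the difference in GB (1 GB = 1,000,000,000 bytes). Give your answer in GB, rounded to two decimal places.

82 TiB = 82 × 1,099,511,627,776 = 90,159,953,477,632 bytes
82 TB = 82 × 1,000,000,000,000 = 82,000,000,000,000 bytes
difference = 8,159,953,477,632 bytes
8,159,953,477,632 / 1,000,000,000 = 8,159.95 GB

8,159.95 GB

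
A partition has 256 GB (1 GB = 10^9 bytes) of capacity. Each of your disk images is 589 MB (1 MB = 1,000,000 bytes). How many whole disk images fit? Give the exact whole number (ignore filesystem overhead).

434

Capacity: 256 GB = 256,000,000,000 bytes
Per item: 589 MB = 589,000,000 bytes
⌊256,000,000,000 / 589,000,000⌋ = 434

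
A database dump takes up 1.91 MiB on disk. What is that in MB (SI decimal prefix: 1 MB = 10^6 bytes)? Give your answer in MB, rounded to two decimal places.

2.00 MB

1.91 MiB = 1.91 × 2^20 bytes = 2,002,780.16 bytes
1 MB = 10^6 bytes = 1,000,000 bytes
2,002,780.16 / 1,000,000 = 2.00 MB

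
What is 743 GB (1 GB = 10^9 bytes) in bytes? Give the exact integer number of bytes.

743 × 1,000,000,000 = 743,000,000,000 bytes  (1 GB = 10^9 bytes)

743,000,000,000 bytes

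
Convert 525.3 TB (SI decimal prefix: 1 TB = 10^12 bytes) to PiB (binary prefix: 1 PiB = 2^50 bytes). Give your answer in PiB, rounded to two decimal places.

0.47 PiB

525.3 TB × 1,000,000,000,000 bytes/TB = 525,300,000,000,000 bytes
1 PiB = 2^50 bytes = 1,125,899,906,842,624 bytes
525,300,000,000,000 / 1,125,899,906,842,624 = 0.47 PiB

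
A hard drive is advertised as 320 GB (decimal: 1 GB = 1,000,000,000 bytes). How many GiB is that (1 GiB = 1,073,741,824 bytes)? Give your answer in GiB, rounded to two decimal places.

298.02 GiB

320 GB × 1,000,000,000 bytes/GB = 320,000,000,000 bytes
1 GiB = 1,073,741,824 bytes
320,000,000,000 / 1,073,741,824 = 298.02 GiB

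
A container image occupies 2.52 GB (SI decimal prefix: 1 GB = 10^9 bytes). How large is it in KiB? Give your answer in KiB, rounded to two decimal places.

2,460,937.50 KiB

2.52 GB = 2.52 × 10^9 bytes = 2,520,000,000 bytes
1 KiB = 2^10 bytes = 1,024 bytes
2,520,000,000 / 1,024 = 2,460,937.50 KiB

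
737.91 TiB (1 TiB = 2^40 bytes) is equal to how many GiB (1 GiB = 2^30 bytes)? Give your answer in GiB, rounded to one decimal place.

755,619.8 GiB

737.91 TiB = 737.91 × 2^40 bytes = 811,340,625,252,188.16 bytes
1 GiB = 2^30 bytes = 1,073,741,824 bytes
811,340,625,252,188.16 / 1,073,741,824 = 755,619.8 GiB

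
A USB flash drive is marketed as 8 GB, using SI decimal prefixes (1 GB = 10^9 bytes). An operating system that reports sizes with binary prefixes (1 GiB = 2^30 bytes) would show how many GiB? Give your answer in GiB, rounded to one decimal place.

7.5 GiB

8 GB = 8 × 10^9 bytes = 8,000,000,000 bytes
1 GiB = 2^30 bytes = 1,073,741,824 bytes
8,000,000,000 / 1,073,741,824 = 7.5 GiB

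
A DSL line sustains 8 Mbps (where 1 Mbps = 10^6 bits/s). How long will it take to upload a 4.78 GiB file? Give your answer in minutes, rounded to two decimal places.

4.78 GiB = 5,132,485,918.72 bytes = 41,059,887,349.76 bits
8 Mbps = 8,000,000 bits/s
time = 41,059,887,349.76 / 8,000,000 = 5,132.486 s
5,132.486 s / 60 = 85.54 minutes

85.54 minutes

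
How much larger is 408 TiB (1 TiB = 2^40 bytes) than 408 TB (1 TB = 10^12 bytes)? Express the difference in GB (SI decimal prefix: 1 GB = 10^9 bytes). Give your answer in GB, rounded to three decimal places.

40,600.744 GB

408 TiB = 408 × 1,099,511,627,776 = 448,600,744,132,608 bytes
408 TB = 408 × 1,000,000,000,000 = 408,000,000,000,000 bytes
difference = 40,600,744,132,608 bytes
40,600,744,132,608 / 1,000,000,000 = 40,600.744 GB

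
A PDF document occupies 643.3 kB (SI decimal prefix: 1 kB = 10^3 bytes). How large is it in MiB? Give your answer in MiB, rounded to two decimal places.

0.61 MiB

643.3 kB × 1,000 bytes/kB = 643,300 bytes
1 MiB = 1,048,576 bytes
643,300 / 1,048,576 = 0.61 MiB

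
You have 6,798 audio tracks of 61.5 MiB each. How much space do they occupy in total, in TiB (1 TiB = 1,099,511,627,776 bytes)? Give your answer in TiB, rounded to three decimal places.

0.399 TiB

Total = 6,798 × 61.5 MiB = 418,077 MiB
= 418,077 × 1,048,576 bytes = 438,385,508,352 bytes
1 TiB = 1,099,511,627,776 bytes
438,385,508,352 / 1,099,511,627,776 = 0.399 TiB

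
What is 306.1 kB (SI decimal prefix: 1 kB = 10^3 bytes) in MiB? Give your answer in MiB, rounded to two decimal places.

306.1 kB × 1,000 bytes/kB = 306,100 bytes
1 MiB = 2^20 bytes = 1,048,576 bytes
306,100 / 1,048,576 = 0.29 MiB

0.29 MiB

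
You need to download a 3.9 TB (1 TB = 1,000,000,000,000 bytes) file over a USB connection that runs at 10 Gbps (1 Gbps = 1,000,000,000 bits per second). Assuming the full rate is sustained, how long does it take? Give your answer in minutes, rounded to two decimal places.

52.00 minutes

3.9 TB = 3,900,000,000,000 bytes = 31,200,000,000,000 bits
10 Gbps = 10,000,000,000 bits/s
time = 31,200,000,000,000 / 10,000,000,000 = 3,120.000 s
3,120.000 s / 60 = 52.00 minutes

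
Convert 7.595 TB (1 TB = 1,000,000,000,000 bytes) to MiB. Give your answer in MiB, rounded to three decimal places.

7,243,156.433 MiB

7.595 TB × 1,000,000,000,000 bytes/TB = 7,595,000,000,000 bytes
1 MiB = 1,048,576 bytes
7,595,000,000,000 / 1,048,576 = 7,243,156.433 MiB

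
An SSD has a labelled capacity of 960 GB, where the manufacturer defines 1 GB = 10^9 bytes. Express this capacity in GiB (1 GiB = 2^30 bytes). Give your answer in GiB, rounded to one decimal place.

960 GB = 960 × 10^9 bytes = 960,000,000,000 bytes
1 GiB = 1,073,741,824 bytes
960,000,000,000 / 1,073,741,824 = 894.1 GiB

894.1 GiB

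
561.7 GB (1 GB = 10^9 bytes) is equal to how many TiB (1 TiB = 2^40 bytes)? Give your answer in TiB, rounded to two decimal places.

0.51 TiB

561.7 GB × 1,000,000,000 bytes/GB = 561,700,000,000 bytes
1 TiB = 1,099,511,627,776 bytes
561,700,000,000 / 1,099,511,627,776 = 0.51 TiB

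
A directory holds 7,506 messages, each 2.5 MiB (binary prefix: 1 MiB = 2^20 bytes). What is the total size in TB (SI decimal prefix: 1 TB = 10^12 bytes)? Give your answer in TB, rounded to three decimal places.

Total = 7,506 × 2.5 MiB = 18,765 MiB
= 18,765 × 1,048,576 bytes = 19,676,528,640 bytes
1 TB = 1,000,000,000,000 bytes
19,676,528,640 / 1,000,000,000,000 = 0.020 TB

0.020 TB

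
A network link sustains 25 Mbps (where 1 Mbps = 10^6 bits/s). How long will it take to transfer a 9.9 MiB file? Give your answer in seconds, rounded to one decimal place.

9.9 MiB = 10,380,902.4 bytes = 83,047,219.2 bits
25 Mbps = 25,000,000 bits/s
time = 83,047,219.2 / 25,000,000 = 3.3 s

3.3 seconds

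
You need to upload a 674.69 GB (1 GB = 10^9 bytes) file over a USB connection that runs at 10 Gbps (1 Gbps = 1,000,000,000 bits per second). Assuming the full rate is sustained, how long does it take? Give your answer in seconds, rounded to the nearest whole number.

540 seconds

674.69 GB = 674,690,000,000 bytes = 5,397,520,000,000 bits
10 Gbps = 10,000,000,000 bits/s
time = 5,397,520,000,000 / 10,000,000,000 = 540 s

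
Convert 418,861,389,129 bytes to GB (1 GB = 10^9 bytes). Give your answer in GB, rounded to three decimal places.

418.861 GB

418,861,389,129 bytes given.
1 GB = 1,000,000,000 bytes
418,861,389,129 / 1,000,000,000 = 418.861 GB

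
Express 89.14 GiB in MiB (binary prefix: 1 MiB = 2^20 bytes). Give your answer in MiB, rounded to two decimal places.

91,279.36 MiB

89.14 GiB = 89.14 × 2^30 bytes = 95,713,346,191.36 bytes
1 MiB = 2^20 bytes = 1,048,576 bytes
95,713,346,191.36 / 1,048,576 = 91,279.36 MiB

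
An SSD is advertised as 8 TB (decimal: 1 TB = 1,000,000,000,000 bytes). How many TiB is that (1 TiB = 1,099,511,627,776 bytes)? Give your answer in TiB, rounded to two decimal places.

8 TB × 1,000,000,000,000 bytes/TB = 8,000,000,000,000 bytes
1 TiB = 2^40 bytes = 1,099,511,627,776 bytes
8,000,000,000,000 / 1,099,511,627,776 = 7.28 TiB

7.28 TiB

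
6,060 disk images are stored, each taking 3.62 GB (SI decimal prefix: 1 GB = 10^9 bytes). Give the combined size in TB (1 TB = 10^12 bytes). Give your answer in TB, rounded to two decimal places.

Total = 6,060 × 3.62 GB = 21937.2 GB
= 21937.2 × 1,000,000,000 bytes = 21,937,200,000,000 bytes
1 TB = 1,000,000,000,000 bytes
21,937,200,000,000 / 1,000,000,000,000 = 21.94 TB

21.94 TB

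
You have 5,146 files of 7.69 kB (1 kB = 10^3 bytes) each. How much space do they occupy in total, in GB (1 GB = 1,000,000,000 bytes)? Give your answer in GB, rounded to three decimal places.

Total = 5,146 × 7.69 kB = 39572.74 kB
= 39572.74 × 1,000 bytes = 39,572,740 bytes
1 GB = 1,000,000,000 bytes
39,572,740 / 1,000,000,000 = 0.040 GB

0.040 GB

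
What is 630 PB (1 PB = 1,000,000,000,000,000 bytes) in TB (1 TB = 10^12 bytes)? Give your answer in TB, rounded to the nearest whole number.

630 PB = 630 × 10^15 bytes = 630,000,000,000,000,000 bytes
1 TB = 1,000,000,000,000 bytes
630,000,000,000,000,000 / 1,000,000,000,000 = 630,000 TB

630,000 TB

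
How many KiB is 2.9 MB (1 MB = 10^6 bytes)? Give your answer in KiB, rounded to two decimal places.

2.9 MB = 2.9 × 10^6 bytes = 2,900,000 bytes
1 KiB = 2^10 bytes = 1,024 bytes
2,900,000 / 1,024 = 2,832.03 KiB

2,832.03 KiB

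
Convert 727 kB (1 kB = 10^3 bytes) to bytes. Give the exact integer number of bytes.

727,000 bytes

727 × 1,000 = 727,000 bytes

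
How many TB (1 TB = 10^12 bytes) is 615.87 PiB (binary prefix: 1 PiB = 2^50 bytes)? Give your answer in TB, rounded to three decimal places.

615.87 PiB = 615.87 × 2^50 bytes = 693,407,975,627,166,842.88 bytes
1 TB = 10^12 bytes = 1,000,000,000,000 bytes
693,407,975,627,166,842.88 / 1,000,000,000,000 = 693,407.976 TB

693,407.976 TB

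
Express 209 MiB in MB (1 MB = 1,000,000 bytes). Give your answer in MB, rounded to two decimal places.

219.15 MB

209 MiB × 1,048,576 bytes/MiB = 219,152,384 bytes
1 MB = 1,000,000 bytes
219,152,384 / 1,000,000 = 219.15 MB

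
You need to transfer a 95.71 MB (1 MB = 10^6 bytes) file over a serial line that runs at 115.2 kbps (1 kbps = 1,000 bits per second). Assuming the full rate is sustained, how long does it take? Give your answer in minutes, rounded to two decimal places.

110.78 minutes

95.71 MB = 95,710,000 bytes = 765,680,000 bits
115.2 kbps = 115,200 bits/s
time = 765,680,000 / 115,200 = 6,646.528 s
6,646.528 s / 60 = 110.78 minutes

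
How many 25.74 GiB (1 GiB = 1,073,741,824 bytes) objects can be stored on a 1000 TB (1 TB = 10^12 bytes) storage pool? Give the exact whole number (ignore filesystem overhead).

Capacity: 1000 TB = 1,000,000,000,000,000 bytes
Per item: 25.74 GiB = 27,638,114,549.76 bytes
⌊1,000,000,000,000,000 / 27,638,114,549.76⌋ = 36,181

36,181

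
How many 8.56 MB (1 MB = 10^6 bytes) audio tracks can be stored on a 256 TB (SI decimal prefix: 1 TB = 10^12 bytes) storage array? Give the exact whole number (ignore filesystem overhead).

29,906,542

Capacity: 256 TB = 256,000,000,000,000 bytes
Per item: 8.56 MB = 8,560,000 bytes
⌊256,000,000,000,000 / 8,560,000⌋ = 29,906,542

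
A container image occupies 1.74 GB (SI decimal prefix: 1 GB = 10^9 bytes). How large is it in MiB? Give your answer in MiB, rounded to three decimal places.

1,659.393 MiB

1.74 GB = 1.74 × 10^9 bytes = 1,740,000,000 bytes
1 MiB = 2^20 bytes = 1,048,576 bytes
1,740,000,000 / 1,048,576 = 1,659.393 MiB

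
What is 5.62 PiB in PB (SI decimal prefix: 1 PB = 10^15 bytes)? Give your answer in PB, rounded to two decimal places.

5.62 PiB = 5.62 × 2^50 bytes = 6,327,557,476,455,546.88 bytes
1 PB = 10^15 bytes = 1,000,000,000,000,000 bytes
6,327,557,476,455,546.88 / 1,000,000,000,000,000 = 6.33 PB

6.33 PB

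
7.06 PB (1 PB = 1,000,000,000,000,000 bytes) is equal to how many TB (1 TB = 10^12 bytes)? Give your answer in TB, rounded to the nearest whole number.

7,060 TB

7.06 PB = 7.06 × 10^15 bytes = 7,060,000,000,000,000 bytes
1 TB = 10^12 bytes = 1,000,000,000,000 bytes
7,060,000,000,000,000 / 1,000,000,000,000 = 7,060 TB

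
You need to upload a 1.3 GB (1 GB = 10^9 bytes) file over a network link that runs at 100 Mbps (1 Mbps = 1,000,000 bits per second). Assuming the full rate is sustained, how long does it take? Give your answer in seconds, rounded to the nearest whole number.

1.3 GB = 1,300,000,000 bytes = 10,400,000,000 bits
100 Mbps = 100,000,000 bits/s
time = 10,400,000,000 / 100,000,000 = 104 s

104 seconds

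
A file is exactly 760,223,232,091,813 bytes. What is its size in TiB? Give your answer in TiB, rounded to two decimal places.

760,223,232,091,813 bytes given.
1 TiB = 2^40 bytes = 1,099,511,627,776 bytes
760,223,232,091,813 / 1,099,511,627,776 = 691.42 TiB

691.42 TiB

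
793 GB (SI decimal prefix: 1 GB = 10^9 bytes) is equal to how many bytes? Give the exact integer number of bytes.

793 × 1,000,000,000 = 793,000,000,000 bytes

793,000,000,000 bytes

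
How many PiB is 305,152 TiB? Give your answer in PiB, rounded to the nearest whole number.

305,152 TiB × 1,099,511,627,776 bytes/TiB = 335,518,172,239,101,952 bytes
1 PiB = 1,125,899,906,842,624 bytes
335,518,172,239,101,952 / 1,125,899,906,842,624 = 298 PiB

298 PiB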